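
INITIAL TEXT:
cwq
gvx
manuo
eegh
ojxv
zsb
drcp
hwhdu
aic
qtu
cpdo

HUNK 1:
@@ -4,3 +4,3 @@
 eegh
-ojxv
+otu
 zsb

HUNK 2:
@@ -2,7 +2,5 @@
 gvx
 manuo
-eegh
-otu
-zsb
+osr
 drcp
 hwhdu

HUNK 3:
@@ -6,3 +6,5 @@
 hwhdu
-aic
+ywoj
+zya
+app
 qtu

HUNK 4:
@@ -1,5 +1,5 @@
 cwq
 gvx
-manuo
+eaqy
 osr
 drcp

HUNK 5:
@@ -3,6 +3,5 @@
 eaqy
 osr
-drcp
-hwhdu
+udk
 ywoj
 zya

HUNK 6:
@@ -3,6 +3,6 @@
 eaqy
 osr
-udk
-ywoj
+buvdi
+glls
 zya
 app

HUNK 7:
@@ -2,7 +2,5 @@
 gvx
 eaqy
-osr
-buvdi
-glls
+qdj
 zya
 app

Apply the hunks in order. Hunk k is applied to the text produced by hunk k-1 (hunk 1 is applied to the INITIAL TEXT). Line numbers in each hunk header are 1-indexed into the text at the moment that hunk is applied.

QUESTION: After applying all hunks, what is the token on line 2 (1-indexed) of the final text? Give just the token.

Answer: gvx

Derivation:
Hunk 1: at line 4 remove [ojxv] add [otu] -> 11 lines: cwq gvx manuo eegh otu zsb drcp hwhdu aic qtu cpdo
Hunk 2: at line 2 remove [eegh,otu,zsb] add [osr] -> 9 lines: cwq gvx manuo osr drcp hwhdu aic qtu cpdo
Hunk 3: at line 6 remove [aic] add [ywoj,zya,app] -> 11 lines: cwq gvx manuo osr drcp hwhdu ywoj zya app qtu cpdo
Hunk 4: at line 1 remove [manuo] add [eaqy] -> 11 lines: cwq gvx eaqy osr drcp hwhdu ywoj zya app qtu cpdo
Hunk 5: at line 3 remove [drcp,hwhdu] add [udk] -> 10 lines: cwq gvx eaqy osr udk ywoj zya app qtu cpdo
Hunk 6: at line 3 remove [udk,ywoj] add [buvdi,glls] -> 10 lines: cwq gvx eaqy osr buvdi glls zya app qtu cpdo
Hunk 7: at line 2 remove [osr,buvdi,glls] add [qdj] -> 8 lines: cwq gvx eaqy qdj zya app qtu cpdo
Final line 2: gvx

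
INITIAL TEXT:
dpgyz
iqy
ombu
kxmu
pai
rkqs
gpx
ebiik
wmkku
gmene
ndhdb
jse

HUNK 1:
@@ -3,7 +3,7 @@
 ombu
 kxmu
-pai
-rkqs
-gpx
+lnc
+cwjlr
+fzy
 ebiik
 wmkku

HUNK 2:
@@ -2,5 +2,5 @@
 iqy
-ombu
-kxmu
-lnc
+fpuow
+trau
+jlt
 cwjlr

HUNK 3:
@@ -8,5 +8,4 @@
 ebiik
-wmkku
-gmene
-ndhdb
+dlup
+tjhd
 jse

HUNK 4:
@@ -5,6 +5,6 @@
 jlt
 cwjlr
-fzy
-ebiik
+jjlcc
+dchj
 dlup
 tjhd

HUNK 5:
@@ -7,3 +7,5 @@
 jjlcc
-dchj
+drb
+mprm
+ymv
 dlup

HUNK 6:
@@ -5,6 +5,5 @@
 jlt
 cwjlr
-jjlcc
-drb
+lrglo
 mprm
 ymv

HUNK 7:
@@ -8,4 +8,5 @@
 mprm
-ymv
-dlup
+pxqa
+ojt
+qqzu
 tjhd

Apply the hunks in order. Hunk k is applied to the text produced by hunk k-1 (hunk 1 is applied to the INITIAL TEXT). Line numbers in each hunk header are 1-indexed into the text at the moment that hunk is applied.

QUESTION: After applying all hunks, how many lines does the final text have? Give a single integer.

Answer: 13

Derivation:
Hunk 1: at line 3 remove [pai,rkqs,gpx] add [lnc,cwjlr,fzy] -> 12 lines: dpgyz iqy ombu kxmu lnc cwjlr fzy ebiik wmkku gmene ndhdb jse
Hunk 2: at line 2 remove [ombu,kxmu,lnc] add [fpuow,trau,jlt] -> 12 lines: dpgyz iqy fpuow trau jlt cwjlr fzy ebiik wmkku gmene ndhdb jse
Hunk 3: at line 8 remove [wmkku,gmene,ndhdb] add [dlup,tjhd] -> 11 lines: dpgyz iqy fpuow trau jlt cwjlr fzy ebiik dlup tjhd jse
Hunk 4: at line 5 remove [fzy,ebiik] add [jjlcc,dchj] -> 11 lines: dpgyz iqy fpuow trau jlt cwjlr jjlcc dchj dlup tjhd jse
Hunk 5: at line 7 remove [dchj] add [drb,mprm,ymv] -> 13 lines: dpgyz iqy fpuow trau jlt cwjlr jjlcc drb mprm ymv dlup tjhd jse
Hunk 6: at line 5 remove [jjlcc,drb] add [lrglo] -> 12 lines: dpgyz iqy fpuow trau jlt cwjlr lrglo mprm ymv dlup tjhd jse
Hunk 7: at line 8 remove [ymv,dlup] add [pxqa,ojt,qqzu] -> 13 lines: dpgyz iqy fpuow trau jlt cwjlr lrglo mprm pxqa ojt qqzu tjhd jse
Final line count: 13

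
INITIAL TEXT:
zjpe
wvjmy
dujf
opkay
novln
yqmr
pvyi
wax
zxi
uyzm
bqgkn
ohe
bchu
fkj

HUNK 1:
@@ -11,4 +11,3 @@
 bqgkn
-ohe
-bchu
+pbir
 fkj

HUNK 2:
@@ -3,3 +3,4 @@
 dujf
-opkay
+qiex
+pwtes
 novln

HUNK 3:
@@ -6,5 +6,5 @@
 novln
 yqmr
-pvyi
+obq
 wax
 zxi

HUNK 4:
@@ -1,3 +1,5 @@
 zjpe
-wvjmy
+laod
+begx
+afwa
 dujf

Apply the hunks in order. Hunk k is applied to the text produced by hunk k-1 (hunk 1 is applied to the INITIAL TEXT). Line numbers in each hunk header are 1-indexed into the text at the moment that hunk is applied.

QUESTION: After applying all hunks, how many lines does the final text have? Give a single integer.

Hunk 1: at line 11 remove [ohe,bchu] add [pbir] -> 13 lines: zjpe wvjmy dujf opkay novln yqmr pvyi wax zxi uyzm bqgkn pbir fkj
Hunk 2: at line 3 remove [opkay] add [qiex,pwtes] -> 14 lines: zjpe wvjmy dujf qiex pwtes novln yqmr pvyi wax zxi uyzm bqgkn pbir fkj
Hunk 3: at line 6 remove [pvyi] add [obq] -> 14 lines: zjpe wvjmy dujf qiex pwtes novln yqmr obq wax zxi uyzm bqgkn pbir fkj
Hunk 4: at line 1 remove [wvjmy] add [laod,begx,afwa] -> 16 lines: zjpe laod begx afwa dujf qiex pwtes novln yqmr obq wax zxi uyzm bqgkn pbir fkj
Final line count: 16

Answer: 16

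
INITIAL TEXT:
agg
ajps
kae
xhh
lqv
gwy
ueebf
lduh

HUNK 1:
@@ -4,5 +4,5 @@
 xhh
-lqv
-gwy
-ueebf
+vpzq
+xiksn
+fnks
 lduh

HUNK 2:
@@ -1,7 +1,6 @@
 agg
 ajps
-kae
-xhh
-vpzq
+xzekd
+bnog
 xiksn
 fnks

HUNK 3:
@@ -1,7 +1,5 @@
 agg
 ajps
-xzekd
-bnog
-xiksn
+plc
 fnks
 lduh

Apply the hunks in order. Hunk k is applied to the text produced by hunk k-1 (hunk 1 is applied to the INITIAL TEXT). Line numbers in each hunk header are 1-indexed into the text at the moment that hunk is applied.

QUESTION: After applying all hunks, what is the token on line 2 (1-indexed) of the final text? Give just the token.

Answer: ajps

Derivation:
Hunk 1: at line 4 remove [lqv,gwy,ueebf] add [vpzq,xiksn,fnks] -> 8 lines: agg ajps kae xhh vpzq xiksn fnks lduh
Hunk 2: at line 1 remove [kae,xhh,vpzq] add [xzekd,bnog] -> 7 lines: agg ajps xzekd bnog xiksn fnks lduh
Hunk 3: at line 1 remove [xzekd,bnog,xiksn] add [plc] -> 5 lines: agg ajps plc fnks lduh
Final line 2: ajps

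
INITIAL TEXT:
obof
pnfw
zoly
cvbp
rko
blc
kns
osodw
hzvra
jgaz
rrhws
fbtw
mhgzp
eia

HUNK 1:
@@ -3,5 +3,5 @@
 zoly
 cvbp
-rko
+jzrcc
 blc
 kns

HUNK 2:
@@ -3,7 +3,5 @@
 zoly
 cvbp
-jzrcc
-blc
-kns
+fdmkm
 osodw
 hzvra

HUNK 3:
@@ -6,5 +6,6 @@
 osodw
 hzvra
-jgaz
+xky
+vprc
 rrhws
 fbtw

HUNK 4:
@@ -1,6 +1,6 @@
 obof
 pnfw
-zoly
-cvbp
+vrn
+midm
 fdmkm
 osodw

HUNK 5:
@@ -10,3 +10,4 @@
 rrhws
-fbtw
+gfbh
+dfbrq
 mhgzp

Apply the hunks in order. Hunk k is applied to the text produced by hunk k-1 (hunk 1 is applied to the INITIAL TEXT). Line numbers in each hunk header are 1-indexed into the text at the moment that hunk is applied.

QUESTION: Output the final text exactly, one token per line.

Hunk 1: at line 3 remove [rko] add [jzrcc] -> 14 lines: obof pnfw zoly cvbp jzrcc blc kns osodw hzvra jgaz rrhws fbtw mhgzp eia
Hunk 2: at line 3 remove [jzrcc,blc,kns] add [fdmkm] -> 12 lines: obof pnfw zoly cvbp fdmkm osodw hzvra jgaz rrhws fbtw mhgzp eia
Hunk 3: at line 6 remove [jgaz] add [xky,vprc] -> 13 lines: obof pnfw zoly cvbp fdmkm osodw hzvra xky vprc rrhws fbtw mhgzp eia
Hunk 4: at line 1 remove [zoly,cvbp] add [vrn,midm] -> 13 lines: obof pnfw vrn midm fdmkm osodw hzvra xky vprc rrhws fbtw mhgzp eia
Hunk 5: at line 10 remove [fbtw] add [gfbh,dfbrq] -> 14 lines: obof pnfw vrn midm fdmkm osodw hzvra xky vprc rrhws gfbh dfbrq mhgzp eia

Answer: obof
pnfw
vrn
midm
fdmkm
osodw
hzvra
xky
vprc
rrhws
gfbh
dfbrq
mhgzp
eia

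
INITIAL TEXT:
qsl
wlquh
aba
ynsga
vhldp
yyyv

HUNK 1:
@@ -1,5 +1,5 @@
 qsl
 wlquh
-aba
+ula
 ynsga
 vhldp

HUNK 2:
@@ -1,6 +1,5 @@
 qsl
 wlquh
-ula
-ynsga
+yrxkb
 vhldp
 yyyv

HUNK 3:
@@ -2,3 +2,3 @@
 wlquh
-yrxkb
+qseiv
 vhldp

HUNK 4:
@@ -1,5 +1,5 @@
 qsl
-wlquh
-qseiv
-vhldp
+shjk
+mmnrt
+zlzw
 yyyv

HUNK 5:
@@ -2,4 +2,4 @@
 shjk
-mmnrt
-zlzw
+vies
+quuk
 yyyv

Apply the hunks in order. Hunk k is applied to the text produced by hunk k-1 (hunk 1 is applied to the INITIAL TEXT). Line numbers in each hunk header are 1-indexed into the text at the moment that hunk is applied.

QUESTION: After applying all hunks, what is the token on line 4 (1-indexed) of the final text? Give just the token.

Answer: quuk

Derivation:
Hunk 1: at line 1 remove [aba] add [ula] -> 6 lines: qsl wlquh ula ynsga vhldp yyyv
Hunk 2: at line 1 remove [ula,ynsga] add [yrxkb] -> 5 lines: qsl wlquh yrxkb vhldp yyyv
Hunk 3: at line 2 remove [yrxkb] add [qseiv] -> 5 lines: qsl wlquh qseiv vhldp yyyv
Hunk 4: at line 1 remove [wlquh,qseiv,vhldp] add [shjk,mmnrt,zlzw] -> 5 lines: qsl shjk mmnrt zlzw yyyv
Hunk 5: at line 2 remove [mmnrt,zlzw] add [vies,quuk] -> 5 lines: qsl shjk vies quuk yyyv
Final line 4: quuk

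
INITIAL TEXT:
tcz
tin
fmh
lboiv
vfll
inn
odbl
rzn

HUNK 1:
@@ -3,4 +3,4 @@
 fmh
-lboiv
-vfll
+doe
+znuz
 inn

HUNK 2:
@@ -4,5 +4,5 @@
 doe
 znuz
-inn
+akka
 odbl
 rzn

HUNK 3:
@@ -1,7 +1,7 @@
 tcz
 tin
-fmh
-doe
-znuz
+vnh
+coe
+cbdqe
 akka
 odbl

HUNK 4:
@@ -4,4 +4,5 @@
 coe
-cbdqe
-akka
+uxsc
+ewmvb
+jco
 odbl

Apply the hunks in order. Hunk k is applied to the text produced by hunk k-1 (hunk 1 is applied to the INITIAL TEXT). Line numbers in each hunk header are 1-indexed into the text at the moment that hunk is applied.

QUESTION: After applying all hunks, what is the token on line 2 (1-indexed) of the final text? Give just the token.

Hunk 1: at line 3 remove [lboiv,vfll] add [doe,znuz] -> 8 lines: tcz tin fmh doe znuz inn odbl rzn
Hunk 2: at line 4 remove [inn] add [akka] -> 8 lines: tcz tin fmh doe znuz akka odbl rzn
Hunk 3: at line 1 remove [fmh,doe,znuz] add [vnh,coe,cbdqe] -> 8 lines: tcz tin vnh coe cbdqe akka odbl rzn
Hunk 4: at line 4 remove [cbdqe,akka] add [uxsc,ewmvb,jco] -> 9 lines: tcz tin vnh coe uxsc ewmvb jco odbl rzn
Final line 2: tin

Answer: tin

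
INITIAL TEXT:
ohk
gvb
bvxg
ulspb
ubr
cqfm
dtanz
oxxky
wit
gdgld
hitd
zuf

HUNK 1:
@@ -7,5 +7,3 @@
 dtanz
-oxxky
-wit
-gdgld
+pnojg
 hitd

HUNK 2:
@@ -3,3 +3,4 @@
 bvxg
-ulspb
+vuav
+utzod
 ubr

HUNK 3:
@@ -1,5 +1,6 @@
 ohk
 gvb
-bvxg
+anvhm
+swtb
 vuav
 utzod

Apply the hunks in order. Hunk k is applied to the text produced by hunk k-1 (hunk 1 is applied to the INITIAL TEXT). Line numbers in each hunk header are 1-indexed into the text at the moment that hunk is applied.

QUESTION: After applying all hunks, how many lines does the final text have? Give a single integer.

Answer: 12

Derivation:
Hunk 1: at line 7 remove [oxxky,wit,gdgld] add [pnojg] -> 10 lines: ohk gvb bvxg ulspb ubr cqfm dtanz pnojg hitd zuf
Hunk 2: at line 3 remove [ulspb] add [vuav,utzod] -> 11 lines: ohk gvb bvxg vuav utzod ubr cqfm dtanz pnojg hitd zuf
Hunk 3: at line 1 remove [bvxg] add [anvhm,swtb] -> 12 lines: ohk gvb anvhm swtb vuav utzod ubr cqfm dtanz pnojg hitd zuf
Final line count: 12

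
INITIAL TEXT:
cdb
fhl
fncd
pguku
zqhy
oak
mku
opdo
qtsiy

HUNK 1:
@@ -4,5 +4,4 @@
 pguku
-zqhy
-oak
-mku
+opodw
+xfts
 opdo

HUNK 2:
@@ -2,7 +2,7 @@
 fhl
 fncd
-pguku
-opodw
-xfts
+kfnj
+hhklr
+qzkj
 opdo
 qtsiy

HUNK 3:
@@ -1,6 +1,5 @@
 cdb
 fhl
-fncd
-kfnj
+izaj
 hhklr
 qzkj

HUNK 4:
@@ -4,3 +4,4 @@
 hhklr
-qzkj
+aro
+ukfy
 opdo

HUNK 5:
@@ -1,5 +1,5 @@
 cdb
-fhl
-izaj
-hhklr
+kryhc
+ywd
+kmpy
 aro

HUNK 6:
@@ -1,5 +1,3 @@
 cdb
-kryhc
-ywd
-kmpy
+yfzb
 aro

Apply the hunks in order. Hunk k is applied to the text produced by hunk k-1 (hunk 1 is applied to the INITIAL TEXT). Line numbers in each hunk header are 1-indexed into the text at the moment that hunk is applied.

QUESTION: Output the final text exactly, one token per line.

Hunk 1: at line 4 remove [zqhy,oak,mku] add [opodw,xfts] -> 8 lines: cdb fhl fncd pguku opodw xfts opdo qtsiy
Hunk 2: at line 2 remove [pguku,opodw,xfts] add [kfnj,hhklr,qzkj] -> 8 lines: cdb fhl fncd kfnj hhklr qzkj opdo qtsiy
Hunk 3: at line 1 remove [fncd,kfnj] add [izaj] -> 7 lines: cdb fhl izaj hhklr qzkj opdo qtsiy
Hunk 4: at line 4 remove [qzkj] add [aro,ukfy] -> 8 lines: cdb fhl izaj hhklr aro ukfy opdo qtsiy
Hunk 5: at line 1 remove [fhl,izaj,hhklr] add [kryhc,ywd,kmpy] -> 8 lines: cdb kryhc ywd kmpy aro ukfy opdo qtsiy
Hunk 6: at line 1 remove [kryhc,ywd,kmpy] add [yfzb] -> 6 lines: cdb yfzb aro ukfy opdo qtsiy

Answer: cdb
yfzb
aro
ukfy
opdo
qtsiy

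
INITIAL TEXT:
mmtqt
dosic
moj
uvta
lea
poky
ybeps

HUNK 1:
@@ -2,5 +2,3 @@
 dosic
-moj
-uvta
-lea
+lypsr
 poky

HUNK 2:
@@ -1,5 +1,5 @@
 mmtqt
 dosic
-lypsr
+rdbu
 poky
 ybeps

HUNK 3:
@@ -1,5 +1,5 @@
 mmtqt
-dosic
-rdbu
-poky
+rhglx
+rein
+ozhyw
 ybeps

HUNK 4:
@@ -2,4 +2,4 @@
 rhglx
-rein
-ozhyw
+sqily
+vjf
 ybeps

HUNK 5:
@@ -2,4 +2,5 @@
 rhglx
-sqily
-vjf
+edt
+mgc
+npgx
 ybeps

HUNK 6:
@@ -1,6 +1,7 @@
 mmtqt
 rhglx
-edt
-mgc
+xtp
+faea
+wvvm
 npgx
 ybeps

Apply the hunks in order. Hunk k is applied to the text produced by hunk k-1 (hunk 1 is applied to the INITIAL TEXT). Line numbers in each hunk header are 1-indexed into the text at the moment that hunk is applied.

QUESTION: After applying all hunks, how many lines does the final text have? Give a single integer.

Hunk 1: at line 2 remove [moj,uvta,lea] add [lypsr] -> 5 lines: mmtqt dosic lypsr poky ybeps
Hunk 2: at line 1 remove [lypsr] add [rdbu] -> 5 lines: mmtqt dosic rdbu poky ybeps
Hunk 3: at line 1 remove [dosic,rdbu,poky] add [rhglx,rein,ozhyw] -> 5 lines: mmtqt rhglx rein ozhyw ybeps
Hunk 4: at line 2 remove [rein,ozhyw] add [sqily,vjf] -> 5 lines: mmtqt rhglx sqily vjf ybeps
Hunk 5: at line 2 remove [sqily,vjf] add [edt,mgc,npgx] -> 6 lines: mmtqt rhglx edt mgc npgx ybeps
Hunk 6: at line 1 remove [edt,mgc] add [xtp,faea,wvvm] -> 7 lines: mmtqt rhglx xtp faea wvvm npgx ybeps
Final line count: 7

Answer: 7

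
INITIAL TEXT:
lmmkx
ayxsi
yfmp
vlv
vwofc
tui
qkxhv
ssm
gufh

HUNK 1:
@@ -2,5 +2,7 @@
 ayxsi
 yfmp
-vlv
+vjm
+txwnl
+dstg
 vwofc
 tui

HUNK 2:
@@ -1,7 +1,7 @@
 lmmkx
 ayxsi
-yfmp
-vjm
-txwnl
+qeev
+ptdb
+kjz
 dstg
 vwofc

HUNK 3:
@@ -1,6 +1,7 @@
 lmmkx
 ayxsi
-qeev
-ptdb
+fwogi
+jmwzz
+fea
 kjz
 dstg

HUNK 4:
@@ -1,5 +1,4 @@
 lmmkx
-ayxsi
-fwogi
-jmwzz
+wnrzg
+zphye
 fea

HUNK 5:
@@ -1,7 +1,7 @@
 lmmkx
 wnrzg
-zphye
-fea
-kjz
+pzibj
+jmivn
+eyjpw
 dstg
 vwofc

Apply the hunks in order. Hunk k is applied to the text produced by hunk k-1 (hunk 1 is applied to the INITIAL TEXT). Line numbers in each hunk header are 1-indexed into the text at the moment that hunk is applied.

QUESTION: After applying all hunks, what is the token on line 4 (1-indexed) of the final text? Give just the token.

Hunk 1: at line 2 remove [vlv] add [vjm,txwnl,dstg] -> 11 lines: lmmkx ayxsi yfmp vjm txwnl dstg vwofc tui qkxhv ssm gufh
Hunk 2: at line 1 remove [yfmp,vjm,txwnl] add [qeev,ptdb,kjz] -> 11 lines: lmmkx ayxsi qeev ptdb kjz dstg vwofc tui qkxhv ssm gufh
Hunk 3: at line 1 remove [qeev,ptdb] add [fwogi,jmwzz,fea] -> 12 lines: lmmkx ayxsi fwogi jmwzz fea kjz dstg vwofc tui qkxhv ssm gufh
Hunk 4: at line 1 remove [ayxsi,fwogi,jmwzz] add [wnrzg,zphye] -> 11 lines: lmmkx wnrzg zphye fea kjz dstg vwofc tui qkxhv ssm gufh
Hunk 5: at line 1 remove [zphye,fea,kjz] add [pzibj,jmivn,eyjpw] -> 11 lines: lmmkx wnrzg pzibj jmivn eyjpw dstg vwofc tui qkxhv ssm gufh
Final line 4: jmivn

Answer: jmivn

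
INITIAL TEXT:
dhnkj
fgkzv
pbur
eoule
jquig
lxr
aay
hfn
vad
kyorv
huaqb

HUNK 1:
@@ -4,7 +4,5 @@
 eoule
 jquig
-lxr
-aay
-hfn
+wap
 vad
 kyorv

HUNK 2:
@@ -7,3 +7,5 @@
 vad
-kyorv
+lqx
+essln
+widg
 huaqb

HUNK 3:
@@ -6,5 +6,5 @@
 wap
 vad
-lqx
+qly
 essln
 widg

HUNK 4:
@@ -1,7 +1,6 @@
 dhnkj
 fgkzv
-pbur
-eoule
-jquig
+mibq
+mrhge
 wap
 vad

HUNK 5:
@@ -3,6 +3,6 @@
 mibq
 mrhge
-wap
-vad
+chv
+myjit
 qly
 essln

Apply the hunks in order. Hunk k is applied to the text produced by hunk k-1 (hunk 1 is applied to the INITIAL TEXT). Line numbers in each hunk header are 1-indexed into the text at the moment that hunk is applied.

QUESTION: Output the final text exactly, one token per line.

Answer: dhnkj
fgkzv
mibq
mrhge
chv
myjit
qly
essln
widg
huaqb

Derivation:
Hunk 1: at line 4 remove [lxr,aay,hfn] add [wap] -> 9 lines: dhnkj fgkzv pbur eoule jquig wap vad kyorv huaqb
Hunk 2: at line 7 remove [kyorv] add [lqx,essln,widg] -> 11 lines: dhnkj fgkzv pbur eoule jquig wap vad lqx essln widg huaqb
Hunk 3: at line 6 remove [lqx] add [qly] -> 11 lines: dhnkj fgkzv pbur eoule jquig wap vad qly essln widg huaqb
Hunk 4: at line 1 remove [pbur,eoule,jquig] add [mibq,mrhge] -> 10 lines: dhnkj fgkzv mibq mrhge wap vad qly essln widg huaqb
Hunk 5: at line 3 remove [wap,vad] add [chv,myjit] -> 10 lines: dhnkj fgkzv mibq mrhge chv myjit qly essln widg huaqb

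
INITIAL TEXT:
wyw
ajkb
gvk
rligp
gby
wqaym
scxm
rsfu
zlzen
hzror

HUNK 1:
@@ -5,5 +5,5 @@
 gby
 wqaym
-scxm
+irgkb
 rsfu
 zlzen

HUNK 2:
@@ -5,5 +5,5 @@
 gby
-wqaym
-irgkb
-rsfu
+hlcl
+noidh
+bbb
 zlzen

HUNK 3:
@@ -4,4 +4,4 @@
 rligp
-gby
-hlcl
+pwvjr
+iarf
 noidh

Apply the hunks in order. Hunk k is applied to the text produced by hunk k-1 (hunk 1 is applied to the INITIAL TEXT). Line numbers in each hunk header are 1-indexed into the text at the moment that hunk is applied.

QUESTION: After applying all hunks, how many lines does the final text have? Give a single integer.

Answer: 10

Derivation:
Hunk 1: at line 5 remove [scxm] add [irgkb] -> 10 lines: wyw ajkb gvk rligp gby wqaym irgkb rsfu zlzen hzror
Hunk 2: at line 5 remove [wqaym,irgkb,rsfu] add [hlcl,noidh,bbb] -> 10 lines: wyw ajkb gvk rligp gby hlcl noidh bbb zlzen hzror
Hunk 3: at line 4 remove [gby,hlcl] add [pwvjr,iarf] -> 10 lines: wyw ajkb gvk rligp pwvjr iarf noidh bbb zlzen hzror
Final line count: 10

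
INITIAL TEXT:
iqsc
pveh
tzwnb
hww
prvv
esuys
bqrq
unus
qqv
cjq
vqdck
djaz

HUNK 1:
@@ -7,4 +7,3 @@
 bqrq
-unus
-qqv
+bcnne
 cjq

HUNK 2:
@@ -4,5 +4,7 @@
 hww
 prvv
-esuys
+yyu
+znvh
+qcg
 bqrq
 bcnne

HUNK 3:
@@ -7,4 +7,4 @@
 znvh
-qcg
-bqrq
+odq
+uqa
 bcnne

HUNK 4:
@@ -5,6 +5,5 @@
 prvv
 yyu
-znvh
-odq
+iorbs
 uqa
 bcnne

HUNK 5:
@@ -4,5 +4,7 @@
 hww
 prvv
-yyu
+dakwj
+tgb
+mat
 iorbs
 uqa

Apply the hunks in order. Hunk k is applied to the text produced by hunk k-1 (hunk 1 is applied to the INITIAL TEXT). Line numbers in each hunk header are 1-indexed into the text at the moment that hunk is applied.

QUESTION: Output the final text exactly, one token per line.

Answer: iqsc
pveh
tzwnb
hww
prvv
dakwj
tgb
mat
iorbs
uqa
bcnne
cjq
vqdck
djaz

Derivation:
Hunk 1: at line 7 remove [unus,qqv] add [bcnne] -> 11 lines: iqsc pveh tzwnb hww prvv esuys bqrq bcnne cjq vqdck djaz
Hunk 2: at line 4 remove [esuys] add [yyu,znvh,qcg] -> 13 lines: iqsc pveh tzwnb hww prvv yyu znvh qcg bqrq bcnne cjq vqdck djaz
Hunk 3: at line 7 remove [qcg,bqrq] add [odq,uqa] -> 13 lines: iqsc pveh tzwnb hww prvv yyu znvh odq uqa bcnne cjq vqdck djaz
Hunk 4: at line 5 remove [znvh,odq] add [iorbs] -> 12 lines: iqsc pveh tzwnb hww prvv yyu iorbs uqa bcnne cjq vqdck djaz
Hunk 5: at line 4 remove [yyu] add [dakwj,tgb,mat] -> 14 lines: iqsc pveh tzwnb hww prvv dakwj tgb mat iorbs uqa bcnne cjq vqdck djaz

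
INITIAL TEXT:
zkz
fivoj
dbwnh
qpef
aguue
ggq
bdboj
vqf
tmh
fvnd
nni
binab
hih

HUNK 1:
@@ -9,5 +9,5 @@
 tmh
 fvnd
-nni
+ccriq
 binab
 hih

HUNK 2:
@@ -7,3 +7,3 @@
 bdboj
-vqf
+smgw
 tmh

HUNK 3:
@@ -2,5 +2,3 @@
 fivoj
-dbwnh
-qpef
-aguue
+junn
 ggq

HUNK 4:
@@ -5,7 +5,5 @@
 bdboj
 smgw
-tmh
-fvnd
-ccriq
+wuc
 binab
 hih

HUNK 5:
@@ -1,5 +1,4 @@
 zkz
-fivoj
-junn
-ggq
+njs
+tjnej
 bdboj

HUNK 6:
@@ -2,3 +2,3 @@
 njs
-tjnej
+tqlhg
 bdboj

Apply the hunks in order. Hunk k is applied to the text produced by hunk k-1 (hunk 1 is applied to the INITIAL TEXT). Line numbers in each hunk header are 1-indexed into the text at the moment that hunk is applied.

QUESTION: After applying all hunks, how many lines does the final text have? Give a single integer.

Answer: 8

Derivation:
Hunk 1: at line 9 remove [nni] add [ccriq] -> 13 lines: zkz fivoj dbwnh qpef aguue ggq bdboj vqf tmh fvnd ccriq binab hih
Hunk 2: at line 7 remove [vqf] add [smgw] -> 13 lines: zkz fivoj dbwnh qpef aguue ggq bdboj smgw tmh fvnd ccriq binab hih
Hunk 3: at line 2 remove [dbwnh,qpef,aguue] add [junn] -> 11 lines: zkz fivoj junn ggq bdboj smgw tmh fvnd ccriq binab hih
Hunk 4: at line 5 remove [tmh,fvnd,ccriq] add [wuc] -> 9 lines: zkz fivoj junn ggq bdboj smgw wuc binab hih
Hunk 5: at line 1 remove [fivoj,junn,ggq] add [njs,tjnej] -> 8 lines: zkz njs tjnej bdboj smgw wuc binab hih
Hunk 6: at line 2 remove [tjnej] add [tqlhg] -> 8 lines: zkz njs tqlhg bdboj smgw wuc binab hih
Final line count: 8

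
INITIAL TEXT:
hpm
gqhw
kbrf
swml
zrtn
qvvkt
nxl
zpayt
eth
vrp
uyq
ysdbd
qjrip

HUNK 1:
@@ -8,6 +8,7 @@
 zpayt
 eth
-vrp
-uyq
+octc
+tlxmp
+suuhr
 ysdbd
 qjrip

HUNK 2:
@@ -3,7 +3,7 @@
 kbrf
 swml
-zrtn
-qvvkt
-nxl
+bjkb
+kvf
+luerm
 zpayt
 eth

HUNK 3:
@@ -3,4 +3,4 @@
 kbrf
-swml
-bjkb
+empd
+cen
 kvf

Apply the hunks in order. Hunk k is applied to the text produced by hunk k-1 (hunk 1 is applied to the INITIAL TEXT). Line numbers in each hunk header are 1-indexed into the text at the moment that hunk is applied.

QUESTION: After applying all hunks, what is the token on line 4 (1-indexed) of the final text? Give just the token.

Answer: empd

Derivation:
Hunk 1: at line 8 remove [vrp,uyq] add [octc,tlxmp,suuhr] -> 14 lines: hpm gqhw kbrf swml zrtn qvvkt nxl zpayt eth octc tlxmp suuhr ysdbd qjrip
Hunk 2: at line 3 remove [zrtn,qvvkt,nxl] add [bjkb,kvf,luerm] -> 14 lines: hpm gqhw kbrf swml bjkb kvf luerm zpayt eth octc tlxmp suuhr ysdbd qjrip
Hunk 3: at line 3 remove [swml,bjkb] add [empd,cen] -> 14 lines: hpm gqhw kbrf empd cen kvf luerm zpayt eth octc tlxmp suuhr ysdbd qjrip
Final line 4: empd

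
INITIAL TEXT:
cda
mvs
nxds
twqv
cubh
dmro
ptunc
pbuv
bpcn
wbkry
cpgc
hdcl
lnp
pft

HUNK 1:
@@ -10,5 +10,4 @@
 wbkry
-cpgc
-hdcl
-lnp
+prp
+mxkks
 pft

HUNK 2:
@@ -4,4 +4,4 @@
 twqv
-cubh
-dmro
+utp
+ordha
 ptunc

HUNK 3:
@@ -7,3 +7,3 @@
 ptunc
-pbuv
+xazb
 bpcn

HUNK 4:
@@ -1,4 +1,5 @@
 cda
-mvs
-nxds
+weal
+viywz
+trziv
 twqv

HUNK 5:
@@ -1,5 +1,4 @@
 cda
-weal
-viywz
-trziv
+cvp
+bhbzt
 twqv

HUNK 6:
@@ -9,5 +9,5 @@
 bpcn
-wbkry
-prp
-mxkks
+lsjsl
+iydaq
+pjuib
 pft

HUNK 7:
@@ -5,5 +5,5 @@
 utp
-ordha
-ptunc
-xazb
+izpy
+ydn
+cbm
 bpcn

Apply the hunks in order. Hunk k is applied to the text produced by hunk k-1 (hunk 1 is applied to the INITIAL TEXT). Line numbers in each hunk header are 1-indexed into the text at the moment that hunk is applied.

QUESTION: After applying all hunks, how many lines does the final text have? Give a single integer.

Answer: 13

Derivation:
Hunk 1: at line 10 remove [cpgc,hdcl,lnp] add [prp,mxkks] -> 13 lines: cda mvs nxds twqv cubh dmro ptunc pbuv bpcn wbkry prp mxkks pft
Hunk 2: at line 4 remove [cubh,dmro] add [utp,ordha] -> 13 lines: cda mvs nxds twqv utp ordha ptunc pbuv bpcn wbkry prp mxkks pft
Hunk 3: at line 7 remove [pbuv] add [xazb] -> 13 lines: cda mvs nxds twqv utp ordha ptunc xazb bpcn wbkry prp mxkks pft
Hunk 4: at line 1 remove [mvs,nxds] add [weal,viywz,trziv] -> 14 lines: cda weal viywz trziv twqv utp ordha ptunc xazb bpcn wbkry prp mxkks pft
Hunk 5: at line 1 remove [weal,viywz,trziv] add [cvp,bhbzt] -> 13 lines: cda cvp bhbzt twqv utp ordha ptunc xazb bpcn wbkry prp mxkks pft
Hunk 6: at line 9 remove [wbkry,prp,mxkks] add [lsjsl,iydaq,pjuib] -> 13 lines: cda cvp bhbzt twqv utp ordha ptunc xazb bpcn lsjsl iydaq pjuib pft
Hunk 7: at line 5 remove [ordha,ptunc,xazb] add [izpy,ydn,cbm] -> 13 lines: cda cvp bhbzt twqv utp izpy ydn cbm bpcn lsjsl iydaq pjuib pft
Final line count: 13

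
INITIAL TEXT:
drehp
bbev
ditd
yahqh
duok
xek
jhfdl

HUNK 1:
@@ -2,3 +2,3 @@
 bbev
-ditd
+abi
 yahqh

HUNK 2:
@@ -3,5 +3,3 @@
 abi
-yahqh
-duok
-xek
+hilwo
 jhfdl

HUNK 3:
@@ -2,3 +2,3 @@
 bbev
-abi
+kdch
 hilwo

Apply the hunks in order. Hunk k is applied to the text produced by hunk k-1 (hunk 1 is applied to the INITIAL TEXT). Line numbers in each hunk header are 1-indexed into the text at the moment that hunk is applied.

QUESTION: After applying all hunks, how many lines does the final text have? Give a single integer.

Answer: 5

Derivation:
Hunk 1: at line 2 remove [ditd] add [abi] -> 7 lines: drehp bbev abi yahqh duok xek jhfdl
Hunk 2: at line 3 remove [yahqh,duok,xek] add [hilwo] -> 5 lines: drehp bbev abi hilwo jhfdl
Hunk 3: at line 2 remove [abi] add [kdch] -> 5 lines: drehp bbev kdch hilwo jhfdl
Final line count: 5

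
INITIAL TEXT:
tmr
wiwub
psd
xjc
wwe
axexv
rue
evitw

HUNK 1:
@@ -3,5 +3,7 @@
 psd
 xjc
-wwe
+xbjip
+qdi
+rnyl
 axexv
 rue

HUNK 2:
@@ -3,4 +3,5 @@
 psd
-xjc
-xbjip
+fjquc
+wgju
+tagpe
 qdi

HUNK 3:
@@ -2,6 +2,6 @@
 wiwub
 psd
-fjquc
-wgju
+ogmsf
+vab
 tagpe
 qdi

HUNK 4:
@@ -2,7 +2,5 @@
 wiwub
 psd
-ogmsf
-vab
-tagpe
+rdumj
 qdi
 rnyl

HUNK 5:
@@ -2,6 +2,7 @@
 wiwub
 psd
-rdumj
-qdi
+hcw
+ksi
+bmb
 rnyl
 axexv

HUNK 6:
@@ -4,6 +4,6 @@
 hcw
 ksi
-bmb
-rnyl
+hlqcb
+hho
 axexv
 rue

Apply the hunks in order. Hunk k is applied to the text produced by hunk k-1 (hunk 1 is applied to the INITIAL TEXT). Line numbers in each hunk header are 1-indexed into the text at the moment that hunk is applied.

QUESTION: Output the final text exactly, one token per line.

Hunk 1: at line 3 remove [wwe] add [xbjip,qdi,rnyl] -> 10 lines: tmr wiwub psd xjc xbjip qdi rnyl axexv rue evitw
Hunk 2: at line 3 remove [xjc,xbjip] add [fjquc,wgju,tagpe] -> 11 lines: tmr wiwub psd fjquc wgju tagpe qdi rnyl axexv rue evitw
Hunk 3: at line 2 remove [fjquc,wgju] add [ogmsf,vab] -> 11 lines: tmr wiwub psd ogmsf vab tagpe qdi rnyl axexv rue evitw
Hunk 4: at line 2 remove [ogmsf,vab,tagpe] add [rdumj] -> 9 lines: tmr wiwub psd rdumj qdi rnyl axexv rue evitw
Hunk 5: at line 2 remove [rdumj,qdi] add [hcw,ksi,bmb] -> 10 lines: tmr wiwub psd hcw ksi bmb rnyl axexv rue evitw
Hunk 6: at line 4 remove [bmb,rnyl] add [hlqcb,hho] -> 10 lines: tmr wiwub psd hcw ksi hlqcb hho axexv rue evitw

Answer: tmr
wiwub
psd
hcw
ksi
hlqcb
hho
axexv
rue
evitw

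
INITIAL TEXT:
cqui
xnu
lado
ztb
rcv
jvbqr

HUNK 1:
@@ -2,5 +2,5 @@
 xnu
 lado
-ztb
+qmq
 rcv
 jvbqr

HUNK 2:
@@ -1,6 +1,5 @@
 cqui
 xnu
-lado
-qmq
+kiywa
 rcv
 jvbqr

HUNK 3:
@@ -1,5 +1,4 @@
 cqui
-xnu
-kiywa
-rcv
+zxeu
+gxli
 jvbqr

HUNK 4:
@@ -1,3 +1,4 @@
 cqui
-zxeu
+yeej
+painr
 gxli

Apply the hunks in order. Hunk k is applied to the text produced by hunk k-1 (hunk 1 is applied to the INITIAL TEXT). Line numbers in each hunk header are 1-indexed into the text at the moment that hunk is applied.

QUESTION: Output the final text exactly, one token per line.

Answer: cqui
yeej
painr
gxli
jvbqr

Derivation:
Hunk 1: at line 2 remove [ztb] add [qmq] -> 6 lines: cqui xnu lado qmq rcv jvbqr
Hunk 2: at line 1 remove [lado,qmq] add [kiywa] -> 5 lines: cqui xnu kiywa rcv jvbqr
Hunk 3: at line 1 remove [xnu,kiywa,rcv] add [zxeu,gxli] -> 4 lines: cqui zxeu gxli jvbqr
Hunk 4: at line 1 remove [zxeu] add [yeej,painr] -> 5 lines: cqui yeej painr gxli jvbqr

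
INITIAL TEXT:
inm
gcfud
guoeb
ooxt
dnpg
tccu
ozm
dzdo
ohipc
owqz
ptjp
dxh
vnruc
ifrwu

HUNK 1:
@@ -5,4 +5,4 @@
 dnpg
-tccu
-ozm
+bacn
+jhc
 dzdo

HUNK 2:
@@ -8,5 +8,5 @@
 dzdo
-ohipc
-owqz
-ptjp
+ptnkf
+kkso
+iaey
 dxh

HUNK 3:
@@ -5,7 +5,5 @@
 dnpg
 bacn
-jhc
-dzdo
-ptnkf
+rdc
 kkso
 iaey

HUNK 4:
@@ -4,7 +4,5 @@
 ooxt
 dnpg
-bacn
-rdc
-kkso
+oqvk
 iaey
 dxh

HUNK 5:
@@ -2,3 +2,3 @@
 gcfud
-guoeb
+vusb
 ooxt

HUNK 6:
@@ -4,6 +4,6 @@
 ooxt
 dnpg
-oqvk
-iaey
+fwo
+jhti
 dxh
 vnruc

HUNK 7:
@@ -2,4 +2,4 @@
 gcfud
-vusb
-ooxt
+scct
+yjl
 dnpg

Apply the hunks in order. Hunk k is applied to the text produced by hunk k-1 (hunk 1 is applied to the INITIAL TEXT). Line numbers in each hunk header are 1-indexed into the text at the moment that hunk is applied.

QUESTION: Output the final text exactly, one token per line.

Hunk 1: at line 5 remove [tccu,ozm] add [bacn,jhc] -> 14 lines: inm gcfud guoeb ooxt dnpg bacn jhc dzdo ohipc owqz ptjp dxh vnruc ifrwu
Hunk 2: at line 8 remove [ohipc,owqz,ptjp] add [ptnkf,kkso,iaey] -> 14 lines: inm gcfud guoeb ooxt dnpg bacn jhc dzdo ptnkf kkso iaey dxh vnruc ifrwu
Hunk 3: at line 5 remove [jhc,dzdo,ptnkf] add [rdc] -> 12 lines: inm gcfud guoeb ooxt dnpg bacn rdc kkso iaey dxh vnruc ifrwu
Hunk 4: at line 4 remove [bacn,rdc,kkso] add [oqvk] -> 10 lines: inm gcfud guoeb ooxt dnpg oqvk iaey dxh vnruc ifrwu
Hunk 5: at line 2 remove [guoeb] add [vusb] -> 10 lines: inm gcfud vusb ooxt dnpg oqvk iaey dxh vnruc ifrwu
Hunk 6: at line 4 remove [oqvk,iaey] add [fwo,jhti] -> 10 lines: inm gcfud vusb ooxt dnpg fwo jhti dxh vnruc ifrwu
Hunk 7: at line 2 remove [vusb,ooxt] add [scct,yjl] -> 10 lines: inm gcfud scct yjl dnpg fwo jhti dxh vnruc ifrwu

Answer: inm
gcfud
scct
yjl
dnpg
fwo
jhti
dxh
vnruc
ifrwu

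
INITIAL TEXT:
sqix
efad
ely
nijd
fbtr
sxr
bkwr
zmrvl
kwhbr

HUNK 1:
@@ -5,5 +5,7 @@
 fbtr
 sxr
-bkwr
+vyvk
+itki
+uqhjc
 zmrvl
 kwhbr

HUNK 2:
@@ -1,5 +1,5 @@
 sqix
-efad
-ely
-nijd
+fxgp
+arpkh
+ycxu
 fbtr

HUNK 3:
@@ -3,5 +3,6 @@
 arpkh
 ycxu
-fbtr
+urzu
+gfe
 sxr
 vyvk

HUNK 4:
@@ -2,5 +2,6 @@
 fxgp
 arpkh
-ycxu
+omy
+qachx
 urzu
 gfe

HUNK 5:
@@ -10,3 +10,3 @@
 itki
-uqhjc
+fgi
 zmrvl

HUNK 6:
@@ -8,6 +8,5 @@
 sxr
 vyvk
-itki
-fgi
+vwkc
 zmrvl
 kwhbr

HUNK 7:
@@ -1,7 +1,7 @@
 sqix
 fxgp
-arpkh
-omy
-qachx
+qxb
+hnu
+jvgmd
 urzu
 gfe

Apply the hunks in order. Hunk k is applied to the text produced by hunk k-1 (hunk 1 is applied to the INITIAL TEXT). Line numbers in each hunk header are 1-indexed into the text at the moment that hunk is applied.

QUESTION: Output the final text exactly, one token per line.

Answer: sqix
fxgp
qxb
hnu
jvgmd
urzu
gfe
sxr
vyvk
vwkc
zmrvl
kwhbr

Derivation:
Hunk 1: at line 5 remove [bkwr] add [vyvk,itki,uqhjc] -> 11 lines: sqix efad ely nijd fbtr sxr vyvk itki uqhjc zmrvl kwhbr
Hunk 2: at line 1 remove [efad,ely,nijd] add [fxgp,arpkh,ycxu] -> 11 lines: sqix fxgp arpkh ycxu fbtr sxr vyvk itki uqhjc zmrvl kwhbr
Hunk 3: at line 3 remove [fbtr] add [urzu,gfe] -> 12 lines: sqix fxgp arpkh ycxu urzu gfe sxr vyvk itki uqhjc zmrvl kwhbr
Hunk 4: at line 2 remove [ycxu] add [omy,qachx] -> 13 lines: sqix fxgp arpkh omy qachx urzu gfe sxr vyvk itki uqhjc zmrvl kwhbr
Hunk 5: at line 10 remove [uqhjc] add [fgi] -> 13 lines: sqix fxgp arpkh omy qachx urzu gfe sxr vyvk itki fgi zmrvl kwhbr
Hunk 6: at line 8 remove [itki,fgi] add [vwkc] -> 12 lines: sqix fxgp arpkh omy qachx urzu gfe sxr vyvk vwkc zmrvl kwhbr
Hunk 7: at line 1 remove [arpkh,omy,qachx] add [qxb,hnu,jvgmd] -> 12 lines: sqix fxgp qxb hnu jvgmd urzu gfe sxr vyvk vwkc zmrvl kwhbr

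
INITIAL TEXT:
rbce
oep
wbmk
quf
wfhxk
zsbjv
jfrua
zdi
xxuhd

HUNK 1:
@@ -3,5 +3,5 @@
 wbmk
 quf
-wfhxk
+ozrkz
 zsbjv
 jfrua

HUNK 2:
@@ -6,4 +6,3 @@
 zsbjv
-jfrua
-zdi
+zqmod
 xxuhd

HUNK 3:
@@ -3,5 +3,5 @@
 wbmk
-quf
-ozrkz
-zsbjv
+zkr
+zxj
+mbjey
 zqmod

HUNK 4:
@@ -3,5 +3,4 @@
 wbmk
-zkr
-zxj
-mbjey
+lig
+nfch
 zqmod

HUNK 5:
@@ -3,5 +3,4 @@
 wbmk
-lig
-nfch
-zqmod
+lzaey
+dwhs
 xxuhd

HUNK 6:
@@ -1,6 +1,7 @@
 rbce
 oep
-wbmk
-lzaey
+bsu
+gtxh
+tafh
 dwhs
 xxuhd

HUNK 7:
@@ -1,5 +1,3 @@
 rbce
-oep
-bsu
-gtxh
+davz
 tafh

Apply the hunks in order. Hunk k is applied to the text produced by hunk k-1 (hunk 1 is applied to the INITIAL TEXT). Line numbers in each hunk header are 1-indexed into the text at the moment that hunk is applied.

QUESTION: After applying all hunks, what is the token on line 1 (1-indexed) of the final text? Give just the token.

Hunk 1: at line 3 remove [wfhxk] add [ozrkz] -> 9 lines: rbce oep wbmk quf ozrkz zsbjv jfrua zdi xxuhd
Hunk 2: at line 6 remove [jfrua,zdi] add [zqmod] -> 8 lines: rbce oep wbmk quf ozrkz zsbjv zqmod xxuhd
Hunk 3: at line 3 remove [quf,ozrkz,zsbjv] add [zkr,zxj,mbjey] -> 8 lines: rbce oep wbmk zkr zxj mbjey zqmod xxuhd
Hunk 4: at line 3 remove [zkr,zxj,mbjey] add [lig,nfch] -> 7 lines: rbce oep wbmk lig nfch zqmod xxuhd
Hunk 5: at line 3 remove [lig,nfch,zqmod] add [lzaey,dwhs] -> 6 lines: rbce oep wbmk lzaey dwhs xxuhd
Hunk 6: at line 1 remove [wbmk,lzaey] add [bsu,gtxh,tafh] -> 7 lines: rbce oep bsu gtxh tafh dwhs xxuhd
Hunk 7: at line 1 remove [oep,bsu,gtxh] add [davz] -> 5 lines: rbce davz tafh dwhs xxuhd
Final line 1: rbce

Answer: rbce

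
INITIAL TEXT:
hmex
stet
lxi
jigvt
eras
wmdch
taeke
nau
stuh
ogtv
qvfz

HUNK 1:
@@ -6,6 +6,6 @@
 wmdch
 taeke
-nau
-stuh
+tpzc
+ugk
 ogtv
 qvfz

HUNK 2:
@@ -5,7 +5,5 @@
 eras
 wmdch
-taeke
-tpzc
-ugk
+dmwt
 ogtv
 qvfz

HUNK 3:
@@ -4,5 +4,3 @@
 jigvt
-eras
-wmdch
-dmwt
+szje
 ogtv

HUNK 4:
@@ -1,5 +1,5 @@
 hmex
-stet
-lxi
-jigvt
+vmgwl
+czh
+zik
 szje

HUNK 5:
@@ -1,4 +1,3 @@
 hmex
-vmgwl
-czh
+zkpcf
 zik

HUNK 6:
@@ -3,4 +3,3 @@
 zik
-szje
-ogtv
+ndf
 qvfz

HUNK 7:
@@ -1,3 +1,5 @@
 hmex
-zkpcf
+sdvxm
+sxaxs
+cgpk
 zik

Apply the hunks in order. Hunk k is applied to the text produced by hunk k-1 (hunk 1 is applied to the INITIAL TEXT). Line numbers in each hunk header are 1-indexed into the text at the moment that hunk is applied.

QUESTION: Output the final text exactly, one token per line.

Hunk 1: at line 6 remove [nau,stuh] add [tpzc,ugk] -> 11 lines: hmex stet lxi jigvt eras wmdch taeke tpzc ugk ogtv qvfz
Hunk 2: at line 5 remove [taeke,tpzc,ugk] add [dmwt] -> 9 lines: hmex stet lxi jigvt eras wmdch dmwt ogtv qvfz
Hunk 3: at line 4 remove [eras,wmdch,dmwt] add [szje] -> 7 lines: hmex stet lxi jigvt szje ogtv qvfz
Hunk 4: at line 1 remove [stet,lxi,jigvt] add [vmgwl,czh,zik] -> 7 lines: hmex vmgwl czh zik szje ogtv qvfz
Hunk 5: at line 1 remove [vmgwl,czh] add [zkpcf] -> 6 lines: hmex zkpcf zik szje ogtv qvfz
Hunk 6: at line 3 remove [szje,ogtv] add [ndf] -> 5 lines: hmex zkpcf zik ndf qvfz
Hunk 7: at line 1 remove [zkpcf] add [sdvxm,sxaxs,cgpk] -> 7 lines: hmex sdvxm sxaxs cgpk zik ndf qvfz

Answer: hmex
sdvxm
sxaxs
cgpk
zik
ndf
qvfz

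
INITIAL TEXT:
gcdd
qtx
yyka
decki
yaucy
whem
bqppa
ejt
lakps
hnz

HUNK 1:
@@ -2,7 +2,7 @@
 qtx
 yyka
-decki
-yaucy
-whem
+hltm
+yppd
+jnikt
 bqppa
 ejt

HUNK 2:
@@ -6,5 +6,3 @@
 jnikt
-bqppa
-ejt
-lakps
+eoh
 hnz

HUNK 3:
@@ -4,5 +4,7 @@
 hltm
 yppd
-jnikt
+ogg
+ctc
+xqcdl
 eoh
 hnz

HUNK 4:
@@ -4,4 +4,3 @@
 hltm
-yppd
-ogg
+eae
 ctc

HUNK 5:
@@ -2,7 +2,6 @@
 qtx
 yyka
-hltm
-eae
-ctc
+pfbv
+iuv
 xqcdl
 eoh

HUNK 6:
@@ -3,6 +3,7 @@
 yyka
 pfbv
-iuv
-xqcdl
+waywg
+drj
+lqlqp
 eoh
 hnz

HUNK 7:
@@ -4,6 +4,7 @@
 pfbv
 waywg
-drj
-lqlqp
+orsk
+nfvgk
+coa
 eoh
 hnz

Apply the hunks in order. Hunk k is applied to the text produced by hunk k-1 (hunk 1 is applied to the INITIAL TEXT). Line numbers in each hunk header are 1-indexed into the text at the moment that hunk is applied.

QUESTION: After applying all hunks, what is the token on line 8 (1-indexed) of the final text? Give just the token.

Answer: coa

Derivation:
Hunk 1: at line 2 remove [decki,yaucy,whem] add [hltm,yppd,jnikt] -> 10 lines: gcdd qtx yyka hltm yppd jnikt bqppa ejt lakps hnz
Hunk 2: at line 6 remove [bqppa,ejt,lakps] add [eoh] -> 8 lines: gcdd qtx yyka hltm yppd jnikt eoh hnz
Hunk 3: at line 4 remove [jnikt] add [ogg,ctc,xqcdl] -> 10 lines: gcdd qtx yyka hltm yppd ogg ctc xqcdl eoh hnz
Hunk 4: at line 4 remove [yppd,ogg] add [eae] -> 9 lines: gcdd qtx yyka hltm eae ctc xqcdl eoh hnz
Hunk 5: at line 2 remove [hltm,eae,ctc] add [pfbv,iuv] -> 8 lines: gcdd qtx yyka pfbv iuv xqcdl eoh hnz
Hunk 6: at line 3 remove [iuv,xqcdl] add [waywg,drj,lqlqp] -> 9 lines: gcdd qtx yyka pfbv waywg drj lqlqp eoh hnz
Hunk 7: at line 4 remove [drj,lqlqp] add [orsk,nfvgk,coa] -> 10 lines: gcdd qtx yyka pfbv waywg orsk nfvgk coa eoh hnz
Final line 8: coa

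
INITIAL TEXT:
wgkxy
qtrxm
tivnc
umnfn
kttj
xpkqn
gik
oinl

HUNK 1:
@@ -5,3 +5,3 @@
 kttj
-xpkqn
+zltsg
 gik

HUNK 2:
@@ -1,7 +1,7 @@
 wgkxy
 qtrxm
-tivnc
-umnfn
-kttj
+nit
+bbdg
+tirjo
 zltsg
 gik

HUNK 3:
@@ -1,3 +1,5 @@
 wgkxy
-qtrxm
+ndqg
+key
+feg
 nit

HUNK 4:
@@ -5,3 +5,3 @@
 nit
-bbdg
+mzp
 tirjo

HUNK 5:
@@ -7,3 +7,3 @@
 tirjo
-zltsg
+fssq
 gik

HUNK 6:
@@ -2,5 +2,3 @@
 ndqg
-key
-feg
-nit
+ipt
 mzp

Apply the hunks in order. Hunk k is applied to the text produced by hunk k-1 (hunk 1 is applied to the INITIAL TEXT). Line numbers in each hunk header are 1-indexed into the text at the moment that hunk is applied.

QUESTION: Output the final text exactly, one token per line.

Hunk 1: at line 5 remove [xpkqn] add [zltsg] -> 8 lines: wgkxy qtrxm tivnc umnfn kttj zltsg gik oinl
Hunk 2: at line 1 remove [tivnc,umnfn,kttj] add [nit,bbdg,tirjo] -> 8 lines: wgkxy qtrxm nit bbdg tirjo zltsg gik oinl
Hunk 3: at line 1 remove [qtrxm] add [ndqg,key,feg] -> 10 lines: wgkxy ndqg key feg nit bbdg tirjo zltsg gik oinl
Hunk 4: at line 5 remove [bbdg] add [mzp] -> 10 lines: wgkxy ndqg key feg nit mzp tirjo zltsg gik oinl
Hunk 5: at line 7 remove [zltsg] add [fssq] -> 10 lines: wgkxy ndqg key feg nit mzp tirjo fssq gik oinl
Hunk 6: at line 2 remove [key,feg,nit] add [ipt] -> 8 lines: wgkxy ndqg ipt mzp tirjo fssq gik oinl

Answer: wgkxy
ndqg
ipt
mzp
tirjo
fssq
gik
oinl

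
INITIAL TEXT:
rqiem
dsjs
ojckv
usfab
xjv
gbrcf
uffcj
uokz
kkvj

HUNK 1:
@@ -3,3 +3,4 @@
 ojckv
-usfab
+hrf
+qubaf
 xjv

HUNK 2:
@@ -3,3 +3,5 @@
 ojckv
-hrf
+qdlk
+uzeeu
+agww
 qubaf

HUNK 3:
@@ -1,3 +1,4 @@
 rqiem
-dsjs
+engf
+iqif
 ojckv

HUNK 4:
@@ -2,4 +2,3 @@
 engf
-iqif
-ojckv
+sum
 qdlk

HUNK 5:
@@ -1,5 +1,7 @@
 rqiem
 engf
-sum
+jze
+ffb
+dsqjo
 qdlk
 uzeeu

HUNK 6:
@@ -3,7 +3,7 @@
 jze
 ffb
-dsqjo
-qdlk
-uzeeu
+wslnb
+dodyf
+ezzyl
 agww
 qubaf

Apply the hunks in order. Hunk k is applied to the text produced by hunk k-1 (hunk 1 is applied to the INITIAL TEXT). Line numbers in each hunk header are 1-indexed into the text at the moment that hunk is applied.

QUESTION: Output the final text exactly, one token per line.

Answer: rqiem
engf
jze
ffb
wslnb
dodyf
ezzyl
agww
qubaf
xjv
gbrcf
uffcj
uokz
kkvj

Derivation:
Hunk 1: at line 3 remove [usfab] add [hrf,qubaf] -> 10 lines: rqiem dsjs ojckv hrf qubaf xjv gbrcf uffcj uokz kkvj
Hunk 2: at line 3 remove [hrf] add [qdlk,uzeeu,agww] -> 12 lines: rqiem dsjs ojckv qdlk uzeeu agww qubaf xjv gbrcf uffcj uokz kkvj
Hunk 3: at line 1 remove [dsjs] add [engf,iqif] -> 13 lines: rqiem engf iqif ojckv qdlk uzeeu agww qubaf xjv gbrcf uffcj uokz kkvj
Hunk 4: at line 2 remove [iqif,ojckv] add [sum] -> 12 lines: rqiem engf sum qdlk uzeeu agww qubaf xjv gbrcf uffcj uokz kkvj
Hunk 5: at line 1 remove [sum] add [jze,ffb,dsqjo] -> 14 lines: rqiem engf jze ffb dsqjo qdlk uzeeu agww qubaf xjv gbrcf uffcj uokz kkvj
Hunk 6: at line 3 remove [dsqjo,qdlk,uzeeu] add [wslnb,dodyf,ezzyl] -> 14 lines: rqiem engf jze ffb wslnb dodyf ezzyl agww qubaf xjv gbrcf uffcj uokz kkvj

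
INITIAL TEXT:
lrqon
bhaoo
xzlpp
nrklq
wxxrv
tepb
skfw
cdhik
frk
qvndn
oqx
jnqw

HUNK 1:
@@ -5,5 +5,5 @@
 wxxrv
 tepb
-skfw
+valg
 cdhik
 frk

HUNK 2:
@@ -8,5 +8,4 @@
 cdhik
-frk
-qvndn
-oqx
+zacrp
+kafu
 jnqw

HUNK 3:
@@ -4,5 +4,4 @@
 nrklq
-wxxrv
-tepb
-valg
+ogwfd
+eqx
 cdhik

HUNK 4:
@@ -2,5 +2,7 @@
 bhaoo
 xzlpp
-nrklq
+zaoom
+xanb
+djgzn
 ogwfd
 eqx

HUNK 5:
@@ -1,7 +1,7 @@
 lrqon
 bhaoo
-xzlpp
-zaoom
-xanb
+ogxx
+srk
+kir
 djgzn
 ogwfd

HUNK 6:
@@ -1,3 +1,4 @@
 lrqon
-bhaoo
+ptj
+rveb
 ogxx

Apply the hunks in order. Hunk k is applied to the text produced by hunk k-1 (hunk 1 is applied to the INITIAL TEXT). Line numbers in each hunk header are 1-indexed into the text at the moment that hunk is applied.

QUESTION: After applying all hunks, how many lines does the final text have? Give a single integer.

Answer: 13

Derivation:
Hunk 1: at line 5 remove [skfw] add [valg] -> 12 lines: lrqon bhaoo xzlpp nrklq wxxrv tepb valg cdhik frk qvndn oqx jnqw
Hunk 2: at line 8 remove [frk,qvndn,oqx] add [zacrp,kafu] -> 11 lines: lrqon bhaoo xzlpp nrklq wxxrv tepb valg cdhik zacrp kafu jnqw
Hunk 3: at line 4 remove [wxxrv,tepb,valg] add [ogwfd,eqx] -> 10 lines: lrqon bhaoo xzlpp nrklq ogwfd eqx cdhik zacrp kafu jnqw
Hunk 4: at line 2 remove [nrklq] add [zaoom,xanb,djgzn] -> 12 lines: lrqon bhaoo xzlpp zaoom xanb djgzn ogwfd eqx cdhik zacrp kafu jnqw
Hunk 5: at line 1 remove [xzlpp,zaoom,xanb] add [ogxx,srk,kir] -> 12 lines: lrqon bhaoo ogxx srk kir djgzn ogwfd eqx cdhik zacrp kafu jnqw
Hunk 6: at line 1 remove [bhaoo] add [ptj,rveb] -> 13 lines: lrqon ptj rveb ogxx srk kir djgzn ogwfd eqx cdhik zacrp kafu jnqw
Final line count: 13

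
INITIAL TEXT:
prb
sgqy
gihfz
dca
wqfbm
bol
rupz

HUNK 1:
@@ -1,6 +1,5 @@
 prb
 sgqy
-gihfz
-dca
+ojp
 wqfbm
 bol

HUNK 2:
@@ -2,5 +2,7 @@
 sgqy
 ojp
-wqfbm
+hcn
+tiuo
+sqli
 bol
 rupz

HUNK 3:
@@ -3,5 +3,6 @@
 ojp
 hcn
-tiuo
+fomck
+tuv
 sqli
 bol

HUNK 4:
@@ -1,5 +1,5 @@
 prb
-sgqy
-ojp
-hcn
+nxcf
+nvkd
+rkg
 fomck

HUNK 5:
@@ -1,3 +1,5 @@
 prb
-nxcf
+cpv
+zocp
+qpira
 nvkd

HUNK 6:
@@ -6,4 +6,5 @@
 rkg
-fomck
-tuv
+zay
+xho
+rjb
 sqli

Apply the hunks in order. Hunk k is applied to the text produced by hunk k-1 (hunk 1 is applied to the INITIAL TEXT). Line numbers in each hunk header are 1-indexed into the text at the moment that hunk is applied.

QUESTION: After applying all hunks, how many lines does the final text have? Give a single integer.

Answer: 12

Derivation:
Hunk 1: at line 1 remove [gihfz,dca] add [ojp] -> 6 lines: prb sgqy ojp wqfbm bol rupz
Hunk 2: at line 2 remove [wqfbm] add [hcn,tiuo,sqli] -> 8 lines: prb sgqy ojp hcn tiuo sqli bol rupz
Hunk 3: at line 3 remove [tiuo] add [fomck,tuv] -> 9 lines: prb sgqy ojp hcn fomck tuv sqli bol rupz
Hunk 4: at line 1 remove [sgqy,ojp,hcn] add [nxcf,nvkd,rkg] -> 9 lines: prb nxcf nvkd rkg fomck tuv sqli bol rupz
Hunk 5: at line 1 remove [nxcf] add [cpv,zocp,qpira] -> 11 lines: prb cpv zocp qpira nvkd rkg fomck tuv sqli bol rupz
Hunk 6: at line 6 remove [fomck,tuv] add [zay,xho,rjb] -> 12 lines: prb cpv zocp qpira nvkd rkg zay xho rjb sqli bol rupz
Final line count: 12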